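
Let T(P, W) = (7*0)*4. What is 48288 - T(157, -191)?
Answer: 48288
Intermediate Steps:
T(P, W) = 0 (T(P, W) = 0*4 = 0)
48288 - T(157, -191) = 48288 - 1*0 = 48288 + 0 = 48288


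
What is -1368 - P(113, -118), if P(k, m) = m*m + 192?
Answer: -15484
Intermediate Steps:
P(k, m) = 192 + m**2 (P(k, m) = m**2 + 192 = 192 + m**2)
-1368 - P(113, -118) = -1368 - (192 + (-118)**2) = -1368 - (192 + 13924) = -1368 - 1*14116 = -1368 - 14116 = -15484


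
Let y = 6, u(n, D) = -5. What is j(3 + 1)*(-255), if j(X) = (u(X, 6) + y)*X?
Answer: -1020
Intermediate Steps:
j(X) = X (j(X) = (-5 + 6)*X = 1*X = X)
j(3 + 1)*(-255) = (3 + 1)*(-255) = 4*(-255) = -1020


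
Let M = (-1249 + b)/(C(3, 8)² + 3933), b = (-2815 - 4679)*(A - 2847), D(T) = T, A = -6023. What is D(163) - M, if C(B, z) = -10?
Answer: -65813152/4033 ≈ -16319.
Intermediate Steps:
b = 66471780 (b = (-2815 - 4679)*(-6023 - 2847) = -7494*(-8870) = 66471780)
M = 66470531/4033 (M = (-1249 + 66471780)/((-10)² + 3933) = 66470531/(100 + 3933) = 66470531/4033 ≈ 16482.)
D(163) - M = 163 - 1*66470531/4033 = 163 - 66470531/4033 = -65813152/4033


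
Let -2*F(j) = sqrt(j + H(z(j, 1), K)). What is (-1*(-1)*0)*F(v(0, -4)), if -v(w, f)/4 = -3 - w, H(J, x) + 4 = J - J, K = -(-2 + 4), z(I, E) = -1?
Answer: 0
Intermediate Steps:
K = -2 (K = -1*2 = -2)
H(J, x) = -4 (H(J, x) = -4 + (J - J) = -4 + 0 = -4)
v(w, f) = 12 + 4*w (v(w, f) = -4*(-3 - w) = 12 + 4*w)
F(j) = -sqrt(-4 + j)/2 (F(j) = -sqrt(j - 4)/2 = -sqrt(-4 + j)/2)
(-1*(-1)*0)*F(v(0, -4)) = (-1*(-1)*0)*(-sqrt(-4 + (12 + 4*0))/2) = (1*0)*(-sqrt(-4 + (12 + 0))/2) = 0*(-sqrt(-4 + 12)/2) = 0*(-sqrt(2)) = 0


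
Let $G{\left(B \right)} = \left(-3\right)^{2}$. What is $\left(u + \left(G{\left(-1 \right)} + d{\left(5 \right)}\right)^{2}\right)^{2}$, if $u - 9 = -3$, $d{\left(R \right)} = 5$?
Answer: $40804$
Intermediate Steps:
$G{\left(B \right)} = 9$
$u = 6$ ($u = 9 - 3 = 6$)
$\left(u + \left(G{\left(-1 \right)} + d{\left(5 \right)}\right)^{2}\right)^{2} = \left(6 + \left(9 + 5\right)^{2}\right)^{2} = \left(6 + 14^{2}\right)^{2} = \left(6 + 196\right)^{2} = 202^{2} = 40804$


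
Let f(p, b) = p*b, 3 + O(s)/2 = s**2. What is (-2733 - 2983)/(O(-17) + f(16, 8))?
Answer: -1429/175 ≈ -8.1657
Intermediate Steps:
O(s) = -6 + 2*s**2
f(p, b) = b*p
(-2733 - 2983)/(O(-17) + f(16, 8)) = (-2733 - 2983)/((-6 + 2*(-17)**2) + 8*16) = -5716/((-6 + 2*289) + 128) = -5716/((-6 + 578) + 128) = -5716/(572 + 128) = -5716/700 = -5716*1/700 = -1429/175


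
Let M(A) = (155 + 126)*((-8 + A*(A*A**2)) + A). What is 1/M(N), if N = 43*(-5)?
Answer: 1/600426862962 ≈ 1.6655e-12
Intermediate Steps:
N = -215
M(A) = -2248 + 281*A + 281*A**4 (M(A) = 281*((-8 + A*A**3) + A) = 281*((-8 + A**4) + A) = 281*(-8 + A + A**4) = -2248 + 281*A + 281*A**4)
1/M(N) = 1/(-2248 + 281*(-215) + 281*(-215)**4) = 1/(-2248 - 60415 + 281*2136750625) = 1/(-2248 - 60415 + 600426925625) = 1/600426862962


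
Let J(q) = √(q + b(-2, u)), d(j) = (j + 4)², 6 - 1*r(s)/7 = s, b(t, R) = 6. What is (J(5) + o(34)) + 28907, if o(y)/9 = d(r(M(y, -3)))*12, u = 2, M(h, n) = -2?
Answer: 417707 + √11 ≈ 4.1771e+5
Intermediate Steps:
r(s) = 42 - 7*s
d(j) = (4 + j)²
J(q) = √(6 + q) (J(q) = √(q + 6) = √(6 + q))
o(y) = 388800 (o(y) = 9*((4 + (42 - 7*(-2)))²*12) = 9*((4 + (42 + 14))²*12) = 9*((4 + 56)²*12) = 9*(60²*12) = 9*(3600*12) = 9*43200 = 388800)
(J(5) + o(34)) + 28907 = (√(6 + 5) + 388800) + 28907 = (√11 + 388800) + 28907 = (388800 + √11) + 28907 = 417707 + √11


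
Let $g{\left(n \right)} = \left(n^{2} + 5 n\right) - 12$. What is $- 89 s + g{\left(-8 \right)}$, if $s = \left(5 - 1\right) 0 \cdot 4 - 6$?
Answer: $546$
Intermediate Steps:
$g{\left(n \right)} = -12 + n^{2} + 5 n$
$s = -6$ ($s = 4 \cdot 0 \cdot 4 - 6 = 0 \cdot 4 - 6 = 0 - 6 = -6$)
$- 89 s + g{\left(-8 \right)} = \left(-89\right) \left(-6\right) + \left(-12 + \left(-8\right)^{2} + 5 \left(-8\right)\right) = 534 - -12 = 534 + 12 = 546$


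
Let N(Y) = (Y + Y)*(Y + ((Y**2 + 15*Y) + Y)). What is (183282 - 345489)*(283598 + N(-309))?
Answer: 8998807374342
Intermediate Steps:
N(Y) = 2*Y*(Y**2 + 17*Y) (N(Y) = (2*Y)*(Y + (Y**2 + 16*Y)) = (2*Y)*(Y**2 + 17*Y) = 2*Y*(Y**2 + 17*Y))
(183282 - 345489)*(283598 + N(-309)) = (183282 - 345489)*(283598 + 2*(-309)**2*(17 - 309)) = -162207*(283598 + 2*95481*(-292)) = -162207*(283598 - 55760904) = -162207*(-55477306) = 8998807374342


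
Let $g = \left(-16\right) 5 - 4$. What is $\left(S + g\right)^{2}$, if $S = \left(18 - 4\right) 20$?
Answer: $38416$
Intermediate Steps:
$S = 280$ ($S = 14 \cdot 20 = 280$)
$g = -84$ ($g = -80 - 4 = -84$)
$\left(S + g\right)^{2} = \left(280 - 84\right)^{2} = 196^{2} = 38416$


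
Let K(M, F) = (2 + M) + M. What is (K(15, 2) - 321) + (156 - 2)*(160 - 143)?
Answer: 2329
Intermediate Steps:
K(M, F) = 2 + 2*M
(K(15, 2) - 321) + (156 - 2)*(160 - 143) = ((2 + 2*15) - 321) + (156 - 2)*(160 - 143) = ((2 + 30) - 321) + 154*17 = (32 - 321) + 2618 = -289 + 2618 = 2329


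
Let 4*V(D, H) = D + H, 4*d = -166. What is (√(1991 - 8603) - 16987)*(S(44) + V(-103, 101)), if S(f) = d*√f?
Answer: (1 + 166*√11)*(16987 - 2*I*√1653)/2 ≈ 4.6847e+6 - 22425.0*I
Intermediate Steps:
d = -83/2 (d = (¼)*(-166) = -83/2 ≈ -41.500)
V(D, H) = D/4 + H/4 (V(D, H) = (D + H)/4 = D/4 + H/4)
S(f) = -83*√f/2
(√(1991 - 8603) - 16987)*(S(44) + V(-103, 101)) = (√(1991 - 8603) - 16987)*(-83*√11 + ((¼)*(-103) + (¼)*101)) = (√(-6612) - 16987)*(-83*√11 + (-103/4 + 101/4)) = (2*I*√1653 - 16987)*(-83*√11 - ½) = (-16987 + 2*I*√1653)*(-½ - 83*√11)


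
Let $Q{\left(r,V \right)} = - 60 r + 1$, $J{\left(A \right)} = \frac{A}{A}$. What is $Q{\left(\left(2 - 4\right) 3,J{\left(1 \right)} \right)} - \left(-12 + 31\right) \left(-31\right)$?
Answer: $950$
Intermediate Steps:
$J{\left(A \right)} = 1$
$Q{\left(r,V \right)} = 1 - 60 r$
$Q{\left(\left(2 - 4\right) 3,J{\left(1 \right)} \right)} - \left(-12 + 31\right) \left(-31\right) = \left(1 - 60 \left(2 - 4\right) 3\right) - \left(-12 + 31\right) \left(-31\right) = \left(1 - 60 \left(\left(-2\right) 3\right)\right) - 19 \left(-31\right) = \left(1 - -360\right) - -589 = \left(1 + 360\right) + 589 = 361 + 589 = 950$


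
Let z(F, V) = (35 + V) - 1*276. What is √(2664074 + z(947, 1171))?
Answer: 2*√666251 ≈ 1632.5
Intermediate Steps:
z(F, V) = -241 + V (z(F, V) = (35 + V) - 276 = -241 + V)
√(2664074 + z(947, 1171)) = √(2664074 + (-241 + 1171)) = √(2664074 + 930) = √2665004 = 2*√666251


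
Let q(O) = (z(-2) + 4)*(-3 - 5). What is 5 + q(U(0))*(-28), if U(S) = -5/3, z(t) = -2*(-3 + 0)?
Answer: 2245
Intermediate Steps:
z(t) = 6 (z(t) = -2*(-3) = 6)
U(S) = -5/3 (U(S) = -5*⅓ = -5/3)
q(O) = -80 (q(O) = (6 + 4)*(-3 - 5) = 10*(-8) = -80)
5 + q(U(0))*(-28) = 5 - 80*(-28) = 5 + 2240 = 2245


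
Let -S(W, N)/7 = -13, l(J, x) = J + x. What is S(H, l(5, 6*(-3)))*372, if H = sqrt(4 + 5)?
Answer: 33852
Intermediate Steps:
H = 3 (H = sqrt(9) = 3)
S(W, N) = 91 (S(W, N) = -7*(-13) = 91)
S(H, l(5, 6*(-3)))*372 = 91*372 = 33852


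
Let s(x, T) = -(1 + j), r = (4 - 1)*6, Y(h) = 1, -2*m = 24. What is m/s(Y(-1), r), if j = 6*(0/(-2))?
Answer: 12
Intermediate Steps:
m = -12 (m = -½*24 = -12)
r = 18 (r = 3*6 = 18)
j = 0 (j = 6*(0*(-½)) = 6*0 = 0)
s(x, T) = -1 (s(x, T) = -(1 + 0) = -1*1 = -1)
m/s(Y(-1), r) = -12/(-1) = -12*(-1) = 12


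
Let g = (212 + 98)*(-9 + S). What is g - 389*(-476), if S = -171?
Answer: 129364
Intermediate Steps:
g = -55800 (g = (212 + 98)*(-9 - 171) = 310*(-180) = -55800)
g - 389*(-476) = -55800 - 389*(-476) = -55800 + 185164 = 129364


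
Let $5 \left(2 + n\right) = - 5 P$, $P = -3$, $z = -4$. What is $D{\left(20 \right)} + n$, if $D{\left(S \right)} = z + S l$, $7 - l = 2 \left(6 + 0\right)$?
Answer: $-103$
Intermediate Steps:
$l = -5$ ($l = 7 - 2 \left(6 + 0\right) = 7 - 2 \cdot 6 = 7 - 12 = -5$)
$D{\left(S \right)} = -4 - 5 S$ ($D{\left(S \right)} = -4 + S \left(-5\right) = -4 - 5 S$)
$n = 1$ ($n = -2 + \frac{\left(-5\right) \left(-3\right)}{5} = -2 + \frac{1}{5} \cdot 15 = -2 + 3 = 1$)
$D{\left(20 \right)} + n = \left(-4 - 100\right) + 1 = -104 + 1 = -103$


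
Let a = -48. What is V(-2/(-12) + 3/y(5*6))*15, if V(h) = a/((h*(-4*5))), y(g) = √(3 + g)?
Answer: -2376/97 + 1296*√33/97 ≈ 52.257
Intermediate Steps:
V(h) = 12/(5*h) (V(h) = -48*(-1/(20*h)) = -(-12)/(5*h) = 12/(5*h))
V(-2/(-12) + 3/y(5*6))*15 = (12/(5*(-2/(-12) + 3/(√(3 + 5*6)))))*15 = (12/(5*(-2*(-1/12) + 3/(√(3 + 30)))))*15 = (12/(5*(⅙ + 3/(√33))))*15 = (12/(5*(⅙ + 3*(√33/33))))*15 = (12/(5*(⅙ + √33/11)))*15 = 36/(⅙ + √33/11)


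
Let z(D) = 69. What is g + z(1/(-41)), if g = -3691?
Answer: -3622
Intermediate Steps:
g + z(1/(-41)) = -3691 + 69 = -3622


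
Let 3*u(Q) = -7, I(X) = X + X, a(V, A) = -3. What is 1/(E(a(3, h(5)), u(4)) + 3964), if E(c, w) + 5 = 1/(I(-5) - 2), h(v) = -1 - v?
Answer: 12/47507 ≈ 0.00025259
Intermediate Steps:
I(X) = 2*X
u(Q) = -7/3 (u(Q) = (⅓)*(-7) = -7/3)
E(c, w) = -61/12 (E(c, w) = -5 + 1/(2*(-5) - 2) = -5 + 1/(-10 - 2) = -5 + 1/(-12) = -5 - 1/12 = -61/12)
1/(E(a(3, h(5)), u(4)) + 3964) = 1/(-61/12 + 3964) = 1/(47507/12) = 12/47507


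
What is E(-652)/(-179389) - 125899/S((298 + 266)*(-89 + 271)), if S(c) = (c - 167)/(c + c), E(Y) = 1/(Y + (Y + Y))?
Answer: -9069167594775849455/35959033797204 ≈ -2.5221e+5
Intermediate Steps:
E(Y) = 1/(3*Y) (E(Y) = 1/(Y + 2*Y) = 1/(3*Y))
S(c) = (-167 + c)/(2*c) (S(c) = (-167 + c)/((2*c)) = (-167 + c)*(1/(2*c)) = (-167 + c)/(2*c))
E(-652)/(-179389) - 125899/S((298 + 266)*(-89 + 271)) = ((⅓)/(-652))/(-179389) - 125899*2*(-89 + 271)*(298 + 266)/(-167 + (298 + 266)*(-89 + 271)) = ((⅓)*(-1/652))*(-1/179389) - 125899*205296/(-167 + 564*182) = -1/1956*(-1/179389) - 125899*205296/(-167 + 102648) = 1/350884884 - 125899/((½)*(1/102648)*102481) = 1/350884884 - 125899/102481/205296 = 1/350884884 - 125899*205296/102481 = 1/350884884 - 25846561104/102481 = -9069167594775849455/35959033797204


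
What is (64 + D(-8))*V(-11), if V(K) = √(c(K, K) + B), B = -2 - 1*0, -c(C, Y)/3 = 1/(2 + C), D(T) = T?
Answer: 56*I*√15/3 ≈ 72.296*I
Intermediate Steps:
c(C, Y) = -3/(2 + C)
B = -2 (B = -2 + 0 = -2)
V(K) = √(-2 - 3/(2 + K)) (V(K) = √(-3/(2 + K) - 2) = √(-2 - 3/(2 + K)))
(64 + D(-8))*V(-11) = (64 - 8)*√((-7 - 2*(-11))/(2 - 11)) = 56*√((-7 + 22)/(-9)) = 56*√(-⅑*15) = 56*√(-5/3) = 56*(I*√15/3) = 56*I*√15/3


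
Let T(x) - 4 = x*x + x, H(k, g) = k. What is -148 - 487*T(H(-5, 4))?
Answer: -11836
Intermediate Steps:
T(x) = 4 + x + x² (T(x) = 4 + (x*x + x) = 4 + (x² + x) = 4 + (x + x²) = 4 + x + x²)
-148 - 487*T(H(-5, 4)) = -148 - 487*(4 - 5 + (-5)²) = -148 - 487*(4 - 5 + 25) = -148 - 487*24 = -148 - 11688 = -11836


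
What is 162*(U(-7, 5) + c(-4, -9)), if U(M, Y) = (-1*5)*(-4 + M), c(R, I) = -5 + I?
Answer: 6642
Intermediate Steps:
U(M, Y) = 20 - 5*M (U(M, Y) = -5*(-4 + M) = 20 - 5*M)
162*(U(-7, 5) + c(-4, -9)) = 162*((20 - 5*(-7)) + (-5 - 9)) = 162*((20 + 35) - 14) = 162*(55 - 14) = 162*41 = 6642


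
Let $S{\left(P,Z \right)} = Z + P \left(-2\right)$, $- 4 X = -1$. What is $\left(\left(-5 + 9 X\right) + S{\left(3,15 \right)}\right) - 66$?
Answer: $- \frac{239}{4} \approx -59.75$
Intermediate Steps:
$X = \frac{1}{4}$ ($X = \left(- \frac{1}{4}\right) \left(-1\right) = \frac{1}{4} \approx 0.25$)
$S{\left(P,Z \right)} = Z - 2 P$
$\left(\left(-5 + 9 X\right) + S{\left(3,15 \right)}\right) - 66 = \left(\left(-5 + 9 \cdot \frac{1}{4}\right) + \left(15 - 6\right)\right) - 66 = \left(\left(-5 + \frac{9}{4}\right) + \left(15 - 6\right)\right) - 66 = \left(- \frac{11}{4} + 9\right) - 66 = \frac{25}{4} - 66 = - \frac{239}{4}$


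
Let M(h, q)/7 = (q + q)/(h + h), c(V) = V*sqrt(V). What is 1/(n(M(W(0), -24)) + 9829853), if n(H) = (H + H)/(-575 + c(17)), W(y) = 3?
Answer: 200106321546/1967015764733071847 - 119*sqrt(17)/1967015764733071847 ≈ 1.0173e-7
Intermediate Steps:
c(V) = V**(3/2)
M(h, q) = 7*q/h (M(h, q) = 7*((q + q)/(h + h)) = 7*((2*q)/((2*h))) = 7*((2*q)*(1/(2*h))) = 7*(q/h) = 7*q/h)
n(H) = 2*H/(-575 + 17*sqrt(17)) (n(H) = (H + H)/(-575 + 17**(3/2)) = (2*H)/(-575 + 17*sqrt(17)) = 2*H/(-575 + 17*sqrt(17)))
1/(n(M(W(0), -24)) + 9829853) = 1/((-4025*(-24)/(162856*3) - 17*7*(-24)/3*sqrt(17)/162856) + 9829853) = 1/((-4025*(-24)/(162856*3) - 17*7*(-24)*(1/3)*sqrt(17)/162856) + 9829853) = 1/((-575/162856*(-56) - 17/162856*(-56)*sqrt(17)) + 9829853) = 1/((4025/20357 + 119*sqrt(17)/20357) + 9829853) = 1/(200106321546/20357 + 119*sqrt(17)/20357)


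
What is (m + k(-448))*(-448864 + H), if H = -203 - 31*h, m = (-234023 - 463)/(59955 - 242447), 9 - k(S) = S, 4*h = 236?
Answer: -9427483490920/45623 ≈ -2.0664e+8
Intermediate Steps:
h = 59 (h = (¼)*236 = 59)
k(S) = 9 - S
m = 117243/91246 (m = -234486/(-182492) = -234486*(-1/182492) = 117243/91246 ≈ 1.2849)
H = -2032 (H = -203 - 31*59 = -203 - 1829 = -2032)
(m + k(-448))*(-448864 + H) = (117243/91246 + (9 - 1*(-448)))*(-448864 - 2032) = (117243/91246 + (9 + 448))*(-450896) = (117243/91246 + 457)*(-450896) = (41816665/91246)*(-450896) = -9427483490920/45623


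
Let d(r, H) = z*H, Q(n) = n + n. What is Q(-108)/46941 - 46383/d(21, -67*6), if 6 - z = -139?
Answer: 240519307/304021210 ≈ 0.79113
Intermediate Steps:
Q(n) = 2*n
z = 145 (z = 6 - 1*(-139) = 6 + 139 = 145)
d(r, H) = 145*H
Q(-108)/46941 - 46383/d(21, -67*6) = (2*(-108))/46941 - 46383/(145*(-67*6)) = -216*1/46941 - 46383/(145*(-402)) = -72/15647 - 46383/(-58290) = -72/15647 - 46383*(-1/58290) = -72/15647 + 15461/19430 = 240519307/304021210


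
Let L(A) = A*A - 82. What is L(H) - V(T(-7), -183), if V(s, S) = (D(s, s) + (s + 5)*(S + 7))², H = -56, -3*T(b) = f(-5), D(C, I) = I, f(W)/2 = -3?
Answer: -1509846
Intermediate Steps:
f(W) = -6 (f(W) = 2*(-3) = -6)
T(b) = 2 (T(b) = -⅓*(-6) = 2)
V(s, S) = (s + (5 + s)*(7 + S))² (V(s, S) = (s + (s + 5)*(S + 7))² = (s + (5 + s)*(7 + S))²)
L(A) = -82 + A² (L(A) = A² - 82 = -82 + A²)
L(H) - V(T(-7), -183) = (-82 + (-56)²) - (35 + 5*(-183) + 8*2 - 183*2)² = (-82 + 3136) - (35 - 915 + 16 - 366)² = 3054 - 1*(-1230)² = 3054 - 1*1512900 = 3054 - 1512900 = -1509846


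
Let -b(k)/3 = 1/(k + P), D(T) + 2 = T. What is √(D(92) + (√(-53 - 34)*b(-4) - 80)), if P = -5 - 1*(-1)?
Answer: √(160 + 6*I*√87)/4 ≈ 3.2089 + 0.54501*I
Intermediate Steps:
D(T) = -2 + T
P = -4 (P = -5 + 1 = -4)
b(k) = -3/(-4 + k) (b(k) = -3/(k - 4) = -3/(-4 + k))
√(D(92) + (√(-53 - 34)*b(-4) - 80)) = √((-2 + 92) + (√(-53 - 34)*(-3/(-4 - 4)) - 80)) = √(90 + (√(-87)*(-3/(-8)) - 80)) = √(90 + ((I*√87)*(-3*(-⅛)) - 80)) = √(90 + ((I*√87)*(3/8) - 80)) = √(90 + (3*I*√87/8 - 80)) = √(90 + (-80 + 3*I*√87/8)) = √(10 + 3*I*√87/8)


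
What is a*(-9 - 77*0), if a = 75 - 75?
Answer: 0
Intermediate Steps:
a = 0
a*(-9 - 77*0) = 0*(-9 - 77*0) = 0*(-9 + 0) = 0*(-9) = 0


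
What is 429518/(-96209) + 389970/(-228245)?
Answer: -27110791928/4391844641 ≈ -6.1730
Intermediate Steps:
429518/(-96209) + 389970/(-228245) = 429518*(-1/96209) + 389970*(-1/228245) = -429518/96209 - 77994/45649 = -27110791928/4391844641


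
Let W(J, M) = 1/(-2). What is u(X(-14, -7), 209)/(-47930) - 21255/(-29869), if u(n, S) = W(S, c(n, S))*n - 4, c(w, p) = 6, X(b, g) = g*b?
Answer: 1020335207/1431621170 ≈ 0.71271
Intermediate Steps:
X(b, g) = b*g
W(J, M) = -½
u(n, S) = -4 - n/2 (u(n, S) = -n/2 - 4 = -4 - n/2)
u(X(-14, -7), 209)/(-47930) - 21255/(-29869) = (-4 - (-7)*(-7))/(-47930) - 21255/(-29869) = (-4 - ½*98)*(-1/47930) - 21255*(-1/29869) = (-4 - 49)*(-1/47930) + 21255/29869 = -53*(-1/47930) + 21255/29869 = 53/47930 + 21255/29869 = 1020335207/1431621170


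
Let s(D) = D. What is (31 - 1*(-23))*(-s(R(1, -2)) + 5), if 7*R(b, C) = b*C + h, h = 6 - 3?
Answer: 1836/7 ≈ 262.29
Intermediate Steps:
h = 3
R(b, C) = 3/7 + C*b/7 (R(b, C) = (b*C + 3)/7 = (C*b + 3)/7 = (3 + C*b)/7 = 3/7 + C*b/7)
(31 - 1*(-23))*(-s(R(1, -2)) + 5) = (31 - 1*(-23))*(-(3/7 + (⅐)*(-2)*1) + 5) = (31 + 23)*(-(3/7 - 2/7) + 5) = 54*(-1*⅐ + 5) = 54*(-⅐ + 5) = 54*(34/7) = 1836/7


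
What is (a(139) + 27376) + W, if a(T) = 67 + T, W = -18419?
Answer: 9163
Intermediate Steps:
(a(139) + 27376) + W = ((67 + 139) + 27376) - 18419 = (206 + 27376) - 18419 = 27582 - 18419 = 9163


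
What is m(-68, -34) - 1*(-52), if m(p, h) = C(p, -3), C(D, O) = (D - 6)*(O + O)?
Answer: 496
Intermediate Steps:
C(D, O) = 2*O*(-6 + D) (C(D, O) = (-6 + D)*(2*O) = 2*O*(-6 + D))
m(p, h) = 36 - 6*p (m(p, h) = 2*(-3)*(-6 + p) = 36 - 6*p)
m(-68, -34) - 1*(-52) = (36 - 6*(-68)) - 1*(-52) = (36 + 408) + 52 = 444 + 52 = 496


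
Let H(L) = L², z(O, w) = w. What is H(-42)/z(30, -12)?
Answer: -147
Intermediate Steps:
H(-42)/z(30, -12) = (-42)²/(-12) = 1764*(-1/12) = -147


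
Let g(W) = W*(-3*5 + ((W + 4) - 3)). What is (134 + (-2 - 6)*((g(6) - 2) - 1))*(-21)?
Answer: -11382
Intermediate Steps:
g(W) = W*(-14 + W) (g(W) = W*(-15 + ((4 + W) - 3)) = W*(-15 + (1 + W)) = W*(-14 + W))
(134 + (-2 - 6)*((g(6) - 2) - 1))*(-21) = (134 + (-2 - 6)*((6*(-14 + 6) - 2) - 1))*(-21) = (134 - 8*((6*(-8) - 2) - 1))*(-21) = (134 - 8*((-48 - 2) - 1))*(-21) = (134 - 8*(-50 - 1))*(-21) = (134 - 8*(-51))*(-21) = (134 + 408)*(-21) = 542*(-21) = -11382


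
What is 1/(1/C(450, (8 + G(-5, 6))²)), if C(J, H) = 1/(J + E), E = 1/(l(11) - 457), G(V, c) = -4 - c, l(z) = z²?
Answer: 336/151199 ≈ 0.0022222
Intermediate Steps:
E = -1/336 (E = 1/(11² - 457) = 1/(121 - 457) = 1/(-336) = -1/336 ≈ -0.0029762)
C(J, H) = 1/(-1/336 + J) (C(J, H) = 1/(J - 1/336) = 1/(-1/336 + J))
1/(1/C(450, (8 + G(-5, 6))²)) = 1/(1/(336/(-1 + 336*450))) = 1/(1/(336/(-1 + 151200))) = 1/(1/(336/151199)) = 1/(151199/336) = 336/151199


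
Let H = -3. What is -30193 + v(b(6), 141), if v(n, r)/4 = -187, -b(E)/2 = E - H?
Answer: -30941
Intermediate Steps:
b(E) = -6 - 2*E (b(E) = -2*(E - 1*(-3)) = -2*(E + 3) = -2*(3 + E) = -6 - 2*E)
v(n, r) = -748 (v(n, r) = 4*(-187) = -748)
-30193 + v(b(6), 141) = -30193 - 748 = -30941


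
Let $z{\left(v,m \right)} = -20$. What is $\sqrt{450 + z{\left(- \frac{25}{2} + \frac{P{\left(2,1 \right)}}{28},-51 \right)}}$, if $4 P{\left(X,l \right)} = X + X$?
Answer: $\sqrt{430} \approx 20.736$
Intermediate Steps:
$P{\left(X,l \right)} = \frac{X}{2}$ ($P{\left(X,l \right)} = \frac{X + X}{4} = \frac{2 X}{4} = \frac{X}{2}$)
$\sqrt{450 + z{\left(- \frac{25}{2} + \frac{P{\left(2,1 \right)}}{28},-51 \right)}} = \sqrt{450 - 20} = \sqrt{430}$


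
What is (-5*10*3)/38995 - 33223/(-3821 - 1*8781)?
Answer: 258728117/98282998 ≈ 2.6325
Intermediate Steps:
(-5*10*3)/38995 - 33223/(-3821 - 1*8781) = -50*3*(1/38995) - 33223/(-3821 - 8781) = -150*1/38995 - 33223/(-12602) = -30/7799 - 33223*(-1/12602) = -30/7799 + 33223/12602 = 258728117/98282998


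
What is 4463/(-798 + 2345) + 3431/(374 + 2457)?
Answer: 17942510/4379557 ≈ 4.0969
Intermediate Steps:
4463/(-798 + 2345) + 3431/(374 + 2457) = 4463/1547 + 3431/2831 = 17942510/4379557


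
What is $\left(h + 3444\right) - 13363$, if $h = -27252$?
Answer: $-37171$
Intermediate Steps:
$\left(h + 3444\right) - 13363 = \left(-27252 + 3444\right) - 13363 = -23808 - 13363 = -37171$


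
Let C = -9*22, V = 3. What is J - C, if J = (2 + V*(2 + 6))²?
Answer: 874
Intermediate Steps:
C = -198
J = 676 (J = (2 + 3*(2 + 6))² = (2 + 3*8)² = (2 + 24)² = 26² = 676)
J - C = 676 - 1*(-198) = 676 + 198 = 874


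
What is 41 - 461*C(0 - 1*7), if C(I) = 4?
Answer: -1803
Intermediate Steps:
41 - 461*C(0 - 1*7) = 41 - 461*4 = 41 - 1844 = -1803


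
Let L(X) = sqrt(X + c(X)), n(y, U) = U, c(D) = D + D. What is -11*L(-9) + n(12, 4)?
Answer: 4 - 33*I*sqrt(3) ≈ 4.0 - 57.158*I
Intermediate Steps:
c(D) = 2*D
L(X) = sqrt(3)*sqrt(X) (L(X) = sqrt(X + 2*X) = sqrt(3*X) = sqrt(3)*sqrt(X))
-11*L(-9) + n(12, 4) = -11*sqrt(3)*sqrt(-9) + 4 = -11*sqrt(3)*3*I + 4 = -33*I*sqrt(3) + 4 = 4 - 33*I*sqrt(3)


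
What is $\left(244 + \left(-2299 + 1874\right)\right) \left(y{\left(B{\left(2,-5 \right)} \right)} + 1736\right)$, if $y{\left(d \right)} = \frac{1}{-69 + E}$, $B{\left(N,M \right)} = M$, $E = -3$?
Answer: $- \frac{22623371}{72} \approx -3.1421 \cdot 10^{5}$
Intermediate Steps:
$y{\left(d \right)} = - \frac{1}{72}$ ($y{\left(d \right)} = \frac{1}{-69 - 3} = \frac{1}{-72} = - \frac{1}{72}$)
$\left(244 + \left(-2299 + 1874\right)\right) \left(y{\left(B{\left(2,-5 \right)} \right)} + 1736\right) = \left(244 + \left(-2299 + 1874\right)\right) \left(- \frac{1}{72} + 1736\right) = \left(244 - 425\right) \frac{124991}{72} = \left(-181\right) \frac{124991}{72} = - \frac{22623371}{72}$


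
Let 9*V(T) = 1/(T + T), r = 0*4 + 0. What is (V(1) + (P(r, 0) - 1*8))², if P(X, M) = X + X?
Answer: 20449/324 ≈ 63.114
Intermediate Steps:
r = 0 (r = 0 + 0 = 0)
P(X, M) = 2*X
V(T) = 1/(18*T) (V(T) = 1/(9*(T + T)) = 1/(9*((2*T))) = (1/(2*T))/9 = 1/(18*T))
(V(1) + (P(r, 0) - 1*8))² = ((1/18)/1 + (2*0 - 1*8))² = ((1/18)*1 + (0 - 8))² = (1/18 - 8)² = (-143/18)² = 20449/324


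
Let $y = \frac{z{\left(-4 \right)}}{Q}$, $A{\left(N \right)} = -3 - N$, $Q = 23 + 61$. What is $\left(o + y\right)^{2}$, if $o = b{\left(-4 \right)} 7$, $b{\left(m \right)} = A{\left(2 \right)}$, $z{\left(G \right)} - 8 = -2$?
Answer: $\frac{239121}{196} \approx 1220.0$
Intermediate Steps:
$Q = 84$
$z{\left(G \right)} = 6$ ($z{\left(G \right)} = 8 - 2 = 6$)
$b{\left(m \right)} = -5$ ($b{\left(m \right)} = -3 - 2 = -5$)
$y = \frac{1}{14}$ ($y = \frac{6}{84} = 6 \cdot \frac{1}{84} = \frac{1}{14} \approx 0.071429$)
$o = -35$ ($o = \left(-5\right) 7 = -35$)
$\left(o + y\right)^{2} = \left(-35 + \frac{1}{14}\right)^{2} = \left(- \frac{489}{14}\right)^{2} = \frac{239121}{196}$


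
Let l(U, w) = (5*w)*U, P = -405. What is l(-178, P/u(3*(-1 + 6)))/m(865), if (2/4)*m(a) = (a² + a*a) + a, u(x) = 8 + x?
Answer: 12015/2295883 ≈ 0.0052333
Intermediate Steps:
l(U, w) = 5*U*w
m(a) = 2*a + 4*a² (m(a) = 2*((a² + a*a) + a) = 2*((a² + a²) + a) = 2*(2*a² + a) = 2*(a + 2*a²) = 2*a + 4*a²)
l(-178, P/u(3*(-1 + 6)))/m(865) = (5*(-178)*(-405/(8 + 3*(-1 + 6))))/((2*865*(1 + 2*865))) = (5*(-178)*(-405/(8 + 3*5)))/((2*865*(1 + 1730))) = (5*(-178)*(-405/(8 + 15)))/((2*865*1731)) = (5*(-178)*(-405/23))/2994630 = (5*(-178)*(-405*1/23))*(1/2994630) = (5*(-178)*(-405/23))*(1/2994630) = (360450/23)*(1/2994630) = 12015/2295883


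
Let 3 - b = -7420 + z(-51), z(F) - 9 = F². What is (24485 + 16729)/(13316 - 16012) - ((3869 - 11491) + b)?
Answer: 3765925/1348 ≈ 2793.7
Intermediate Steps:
z(F) = 9 + F²
b = 4813 (b = 3 - (-7420 + (9 + (-51)²)) = 3 - (-7420 + (9 + 2601)) = 3 - (-7420 + 2610) = 3 - 1*(-4810) = 3 + 4810 = 4813)
(24485 + 16729)/(13316 - 16012) - ((3869 - 11491) + b) = (24485 + 16729)/(13316 - 16012) - ((3869 - 11491) + 4813) = 41214/(-2696) - (-7622 + 4813) = 41214*(-1/2696) - 1*(-2809) = -20607/1348 + 2809 = 3765925/1348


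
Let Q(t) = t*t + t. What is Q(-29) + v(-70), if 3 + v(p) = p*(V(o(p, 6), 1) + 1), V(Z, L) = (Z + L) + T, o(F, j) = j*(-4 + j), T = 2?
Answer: -311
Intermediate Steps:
Q(t) = t + t² (Q(t) = t² + t = t + t²)
V(Z, L) = 2 + L + Z (V(Z, L) = (Z + L) + 2 = (L + Z) + 2 = 2 + L + Z)
v(p) = -3 + 16*p (v(p) = -3 + p*((2 + 1 + 6*(-4 + 6)) + 1) = -3 + p*((2 + 1 + 6*2) + 1) = -3 + p*((2 + 1 + 12) + 1) = -3 + p*(15 + 1) = -3 + p*16 = -3 + 16*p)
Q(-29) + v(-70) = -29*(1 - 29) + (-3 + 16*(-70)) = -29*(-28) + (-3 - 1120) = 812 - 1123 = -311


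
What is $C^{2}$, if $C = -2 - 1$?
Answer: $9$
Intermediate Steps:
$C = -3$
$C^{2} = \left(-3\right)^{2} = 9$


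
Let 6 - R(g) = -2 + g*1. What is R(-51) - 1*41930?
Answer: -41871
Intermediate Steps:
R(g) = 8 - g (R(g) = 6 - (-2 + g*1) = 6 - (-2 + g) = 6 + (2 - g) = 8 - g)
R(-51) - 1*41930 = (8 - 1*(-51)) - 1*41930 = (8 + 51) - 41930 = 59 - 41930 = -41871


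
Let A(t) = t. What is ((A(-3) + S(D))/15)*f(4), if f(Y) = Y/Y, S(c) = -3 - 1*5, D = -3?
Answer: -11/15 ≈ -0.73333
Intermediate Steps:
S(c) = -8 (S(c) = -3 - 5 = -8)
f(Y) = 1
((A(-3) + S(D))/15)*f(4) = ((-3 - 8)/15)*1 = -11*1/15*1 = -11/15*1 = -11/15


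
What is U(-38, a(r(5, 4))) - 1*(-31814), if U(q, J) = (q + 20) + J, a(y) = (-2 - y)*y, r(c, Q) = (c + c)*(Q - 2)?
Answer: 31356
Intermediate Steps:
r(c, Q) = 2*c*(-2 + Q) (r(c, Q) = (2*c)*(-2 + Q) = 2*c*(-2 + Q))
a(y) = y*(-2 - y)
U(q, J) = 20 + J + q (U(q, J) = (20 + q) + J = 20 + J + q)
U(-38, a(r(5, 4))) - 1*(-31814) = (20 - 2*5*(-2 + 4)*(2 + 2*5*(-2 + 4)) - 38) - 1*(-31814) = (20 - 2*5*2*(2 + 2*5*2) - 38) + 31814 = (20 - 1*20*(2 + 20) - 38) + 31814 = (20 - 1*20*22 - 38) + 31814 = (20 - 440 - 38) + 31814 = -458 + 31814 = 31356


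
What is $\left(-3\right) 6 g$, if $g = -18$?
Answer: $324$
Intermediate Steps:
$\left(-3\right) 6 g = \left(-3\right) 6 \left(-18\right) = \left(-18\right) \left(-18\right) = 324$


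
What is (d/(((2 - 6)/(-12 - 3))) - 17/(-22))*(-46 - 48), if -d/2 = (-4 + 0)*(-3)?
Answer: 92261/11 ≈ 8387.4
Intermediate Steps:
d = -24 (d = -2*(-4 + 0)*(-3) = -(-8)*(-3) = -2*12 = -24)
(d/(((2 - 6)/(-12 - 3))) - 17/(-22))*(-46 - 48) = (-24*(-12 - 3)/(2 - 6) - 17/(-22))*(-46 - 48) = (-24/((-4/(-15))) - 17*(-1/22))*(-94) = (-24/((-4*(-1/15))) + 17/22)*(-94) = (-24/4/15 + 17/22)*(-94) = (-24*15/4 + 17/22)*(-94) = (-90 + 17/22)*(-94) = -1963/22*(-94) = 92261/11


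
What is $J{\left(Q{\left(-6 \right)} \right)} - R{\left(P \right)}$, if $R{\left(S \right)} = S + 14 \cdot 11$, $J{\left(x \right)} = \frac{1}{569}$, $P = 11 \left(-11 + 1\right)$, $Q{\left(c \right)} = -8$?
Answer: $- \frac{25035}{569} \approx -43.998$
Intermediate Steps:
$P = -110$ ($P = 11 \left(-10\right) = -110$)
$J{\left(x \right)} = \frac{1}{569}$
$R{\left(S \right)} = 154 + S$ ($R{\left(S \right)} = S + 154 = 154 + S$)
$J{\left(Q{\left(-6 \right)} \right)} - R{\left(P \right)} = \frac{1}{569} - \left(154 - 110\right) = \frac{1}{569} - 44 = - \frac{25035}{569}$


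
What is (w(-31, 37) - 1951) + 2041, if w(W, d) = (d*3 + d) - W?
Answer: 269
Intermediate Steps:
w(W, d) = -W + 4*d (w(W, d) = (3*d + d) - W = 4*d - W = -W + 4*d)
(w(-31, 37) - 1951) + 2041 = ((-1*(-31) + 4*37) - 1951) + 2041 = ((31 + 148) - 1951) + 2041 = (179 - 1951) + 2041 = -1772 + 2041 = 269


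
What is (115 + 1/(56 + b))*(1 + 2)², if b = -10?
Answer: 47619/46 ≈ 1035.2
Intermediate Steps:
(115 + 1/(56 + b))*(1 + 2)² = (115 + 1/(56 - 10))*(1 + 2)² = (115 + 1/46)*3² = (115 + 1/46)*9 = (5291/46)*9 = 47619/46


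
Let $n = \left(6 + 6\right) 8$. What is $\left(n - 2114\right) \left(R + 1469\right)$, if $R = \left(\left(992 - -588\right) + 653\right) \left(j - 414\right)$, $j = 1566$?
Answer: $-5194099930$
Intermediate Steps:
$R = 2572416$ ($R = \left(\left(992 - -588\right) + 653\right) \left(1566 - 414\right) = \left(\left(992 + 588\right) + 653\right) 1152 = \left(1580 + 653\right) 1152 = 2233 \cdot 1152 = 2572416$)
$n = 96$ ($n = 12 \cdot 8 = 96$)
$\left(n - 2114\right) \left(R + 1469\right) = \left(96 - 2114\right) \left(2572416 + 1469\right) = \left(-2018\right) 2573885 = -5194099930$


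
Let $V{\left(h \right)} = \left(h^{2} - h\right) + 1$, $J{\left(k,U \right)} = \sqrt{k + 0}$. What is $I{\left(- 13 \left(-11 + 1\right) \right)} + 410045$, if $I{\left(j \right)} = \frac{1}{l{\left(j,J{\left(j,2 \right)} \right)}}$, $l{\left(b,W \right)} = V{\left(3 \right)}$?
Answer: $\frac{2870316}{7} \approx 4.1005 \cdot 10^{5}$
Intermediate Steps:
$J{\left(k,U \right)} = \sqrt{k}$
$V{\left(h \right)} = 1 + h^{2} - h$
$l{\left(b,W \right)} = 7$ ($l{\left(b,W \right)} = 1 + 3^{2} - 3 = 1 + 9 - 3 = 7$)
$I{\left(j \right)} = \frac{1}{7}$
$I{\left(- 13 \left(-11 + 1\right) \right)} + 410045 = \frac{1}{7} + 410045 = \frac{2870316}{7}$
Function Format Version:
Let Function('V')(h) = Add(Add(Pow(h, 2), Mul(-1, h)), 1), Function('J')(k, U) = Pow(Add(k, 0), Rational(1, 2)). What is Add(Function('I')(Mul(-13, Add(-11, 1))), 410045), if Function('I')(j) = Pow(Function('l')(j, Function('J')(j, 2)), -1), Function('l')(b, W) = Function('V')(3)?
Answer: Rational(2870316, 7) ≈ 4.1005e+5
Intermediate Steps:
Function('J')(k, U) = Pow(k, Rational(1, 2))
Function('V')(h) = Add(1, Pow(h, 2), Mul(-1, h))
Function('l')(b, W) = 7 (Function('l')(b, W) = Add(1, Pow(3, 2), Mul(-1, 3)) = Add(1, 9, -3) = 7)
Function('I')(j) = Rational(1, 7) (Function('I')(j) = Pow(7, -1) = Rational(1, 7))
Add(Function('I')(Mul(-13, Add(-11, 1))), 410045) = Add(Rational(1, 7), 410045) = Rational(2870316, 7)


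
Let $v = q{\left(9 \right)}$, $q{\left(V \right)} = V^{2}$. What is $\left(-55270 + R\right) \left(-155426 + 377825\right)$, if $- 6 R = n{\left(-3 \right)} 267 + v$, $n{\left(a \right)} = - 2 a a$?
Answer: $- \frac{24233707035}{2} \approx -1.2117 \cdot 10^{10}$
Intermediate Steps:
$n{\left(a \right)} = - 2 a^{2}$
$v = 81$ ($v = 9^{2} = 81$)
$R = \frac{1575}{2}$ ($R = - \frac{- 2 \left(-3\right)^{2} \cdot 267 + 81}{6} = - \frac{\left(-2\right) 9 \cdot 267 + 81}{6} = - \frac{\left(-18\right) 267 + 81}{6} = - \frac{-4806 + 81}{6} = \left(- \frac{1}{6}\right) \left(-4725\right) = \frac{1575}{2} \approx 787.5$)
$\left(-55270 + R\right) \left(-155426 + 377825\right) = \left(-55270 + \frac{1575}{2}\right) \left(-155426 + 377825\right) = \left(- \frac{108965}{2}\right) 222399 = - \frac{24233707035}{2}$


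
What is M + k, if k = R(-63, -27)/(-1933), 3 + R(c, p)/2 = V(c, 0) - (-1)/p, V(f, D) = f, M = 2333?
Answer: 121765169/52191 ≈ 2333.1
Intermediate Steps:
R(c, p) = -6 + 2*c + 2/p (R(c, p) = -6 + 2*(c - (-1)/p) = -6 + 2*(c + 1/p) = -6 + (2*c + 2/p) = -6 + 2*c + 2/p)
k = 3566/52191 (k = (-6 + 2*(-63) + 2/(-27))/(-1933) = (-6 - 126 + 2*(-1/27))*(-1/1933) = (-6 - 126 - 2/27)*(-1/1933) = -3566/27*(-1/1933) = 3566/52191 ≈ 0.068326)
M + k = 2333 + 3566/52191 = 121765169/52191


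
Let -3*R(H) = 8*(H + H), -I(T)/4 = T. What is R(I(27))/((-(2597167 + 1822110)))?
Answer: -576/4419277 ≈ -0.00013034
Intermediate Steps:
I(T) = -4*T
R(H) = -16*H/3 (R(H) = -8*(H + H)/3 = -8*2*H/3 = -16*H/3)
R(I(27))/((-(2597167 + 1822110))) = (-(-64)*27/3)/((-(2597167 + 1822110))) = (-16/3*(-108))/((-1*4419277)) = 576/(-4419277) = 576*(-1/4419277) = -576/4419277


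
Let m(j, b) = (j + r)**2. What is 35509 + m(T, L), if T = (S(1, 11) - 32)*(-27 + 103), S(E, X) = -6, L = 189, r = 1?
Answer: 8370278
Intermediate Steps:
T = -2888 (T = (-6 - 32)*(-27 + 103) = -38*76 = -2888)
m(j, b) = (1 + j)**2 (m(j, b) = (j + 1)**2 = (1 + j)**2)
35509 + m(T, L) = 35509 + (1 - 2888)**2 = 35509 + (-2887)**2 = 35509 + 8334769 = 8370278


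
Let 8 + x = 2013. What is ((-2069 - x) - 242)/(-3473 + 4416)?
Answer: -4316/943 ≈ -4.5769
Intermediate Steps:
x = 2005 (x = -8 + 2013 = 2005)
((-2069 - x) - 242)/(-3473 + 4416) = ((-2069 - 1*2005) - 242)/(-3473 + 4416) = ((-2069 - 2005) - 242)/943 = (-4074 - 242)*(1/943) = -4316*1/943 = -4316/943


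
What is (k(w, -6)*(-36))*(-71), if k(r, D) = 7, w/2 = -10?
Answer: 17892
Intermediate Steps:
w = -20 (w = 2*(-10) = -20)
(k(w, -6)*(-36))*(-71) = (7*(-36))*(-71) = -252*(-71) = 17892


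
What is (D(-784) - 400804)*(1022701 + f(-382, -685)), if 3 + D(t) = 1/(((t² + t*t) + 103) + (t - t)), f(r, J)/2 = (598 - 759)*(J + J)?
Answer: -240439855115843088/409805 ≈ -5.8672e+11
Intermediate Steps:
f(r, J) = -644*J (f(r, J) = 2*((598 - 759)*(J + J)) = 2*(-322*J) = -644*J)
D(t) = -3 + 1/(103 + 2*t²) (D(t) = -3 + 1/(((t² + t*t) + 103) + (t - t)) = -3 + 1/(((t² + t²) + 103) + 0) = -3 + 1/((2*t² + 103) + 0) = -3 + 1/((103 + 2*t²) + 0) = -3 + 1/(103 + 2*t²))
(D(-784) - 400804)*(1022701 + f(-382, -685)) = (2*(-154 - 3*(-784)²)/(103 + 2*(-784)²) - 400804)*(1022701 - 644*(-685)) = (2*(-154 - 3*614656)/(103 + 2*614656) - 400804)*(1022701 + 441140) = (2*(-154 - 1843968)/(103 + 1229312) - 400804)*1463841 = (2*(-1844122)/1229415 - 400804)*1463841 = (2*(1/1229415)*(-1844122) - 400804)*1463841 = (-3688244/1229415 - 400804)*1463841 = -492758137904/1229415*1463841 = -240439855115843088/409805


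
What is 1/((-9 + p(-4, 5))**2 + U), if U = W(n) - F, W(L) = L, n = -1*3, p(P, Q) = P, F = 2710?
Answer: -1/2544 ≈ -0.00039308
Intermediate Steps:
n = -3
U = -2713 (U = -3 - 1*2710 = -3 - 2710 = -2713)
1/((-9 + p(-4, 5))**2 + U) = 1/((-9 - 4)**2 - 2713) = 1/((-13)**2 - 2713) = 1/(169 - 2713) = 1/(-2544) = -1/2544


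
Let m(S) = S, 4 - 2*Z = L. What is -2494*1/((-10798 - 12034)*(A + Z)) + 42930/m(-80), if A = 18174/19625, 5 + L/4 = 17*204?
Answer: -832326092599561/1551038561616 ≈ -536.63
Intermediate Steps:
L = 13852 (L = -20 + 4*(17*204) = -20 + 4*3468 = -20 + 13872 = 13852)
Z = -6924 (Z = 2 - 1/2*13852 = 2 - 6926 = -6924)
A = 18174/19625 (A = 18174*(1/19625) = 18174/19625 ≈ 0.92606)
-2494*1/((-10798 - 12034)*(A + Z)) + 42930/m(-80) = -2494*1/((-10798 - 12034)*(18174/19625 - 6924)) + 42930/(-80) = -2494/((-135865326/19625*(-22832))) + 42930*(-1/80) = -2494/3102077123232/19625 - 4293/8 = -2494*19625/3102077123232 - 4293/8 = -24472375/1551038561616 - 4293/8 = -832326092599561/1551038561616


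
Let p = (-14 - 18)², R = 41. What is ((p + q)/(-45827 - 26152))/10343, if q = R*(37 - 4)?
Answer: -2377/744478797 ≈ -3.1928e-6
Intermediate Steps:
q = 1353 (q = 41*(37 - 4) = 41*33 = 1353)
p = 1024 (p = (-32)² = 1024)
((p + q)/(-45827 - 26152))/10343 = ((1024 + 1353)/(-45827 - 26152))/10343 = (2377/(-71979))*(1/10343) = (2377*(-1/71979))*(1/10343) = -2377/71979*1/10343 = -2377/744478797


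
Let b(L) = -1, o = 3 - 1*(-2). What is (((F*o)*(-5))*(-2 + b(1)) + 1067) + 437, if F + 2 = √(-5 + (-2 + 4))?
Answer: 1354 + 75*I*√3 ≈ 1354.0 + 129.9*I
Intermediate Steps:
o = 5 (o = 3 + 2 = 5)
F = -2 + I*√3 (F = -2 + √(-5 + (-2 + 4)) = -2 + √(-5 + 2) = -2 + √(-3) = -2 + I*√3 ≈ -2.0 + 1.732*I)
(((F*o)*(-5))*(-2 + b(1)) + 1067) + 437 = ((((-2 + I*√3)*5)*(-5))*(-2 - 1) + 1067) + 437 = (((-10 + 5*I*√3)*(-5))*(-3) + 1067) + 437 = ((50 - 25*I*√3)*(-3) + 1067) + 437 = ((-150 + 75*I*√3) + 1067) + 437 = (917 + 75*I*√3) + 437 = 1354 + 75*I*√3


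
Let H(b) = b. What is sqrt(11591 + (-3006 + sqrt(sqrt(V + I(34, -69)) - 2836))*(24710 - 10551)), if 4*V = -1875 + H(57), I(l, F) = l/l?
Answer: sqrt(-170201452 + 28318*sqrt(2)*sqrt(-5672 + I*sqrt(1814)))/2 ≈ 57.797 + 6523.1*I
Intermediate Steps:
I(l, F) = 1
V = -909/2 (V = (-1875 + 57)/4 = (1/4)*(-1818) = -909/2 ≈ -454.50)
sqrt(11591 + (-3006 + sqrt(sqrt(V + I(34, -69)) - 2836))*(24710 - 10551)) = sqrt(11591 + (-3006 + sqrt(sqrt(-909/2 + 1) - 2836))*(24710 - 10551)) = sqrt(11591 + (-3006 + sqrt(sqrt(-907/2) - 2836))*14159) = sqrt(11591 + (-3006 + sqrt(I*sqrt(1814)/2 - 2836))*14159) = sqrt(11591 + (-3006 + sqrt(-2836 + I*sqrt(1814)/2))*14159) = sqrt(11591 + (-42561954 + 14159*sqrt(-2836 + I*sqrt(1814)/2))) = sqrt(-42550363 + 14159*sqrt(-2836 + I*sqrt(1814)/2))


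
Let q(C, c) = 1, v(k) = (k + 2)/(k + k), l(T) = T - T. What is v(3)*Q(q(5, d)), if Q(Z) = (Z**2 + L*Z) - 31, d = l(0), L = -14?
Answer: -110/3 ≈ -36.667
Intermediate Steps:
l(T) = 0
v(k) = (2 + k)/(2*k) (v(k) = (2 + k)/((2*k)) = (2 + k)*(1/(2*k)) = (2 + k)/(2*k))
d = 0
Q(Z) = -31 + Z**2 - 14*Z (Q(Z) = (Z**2 - 14*Z) - 31 = -31 + Z**2 - 14*Z)
v(3)*Q(q(5, d)) = ((1/2)*(2 + 3)/3)*(-31 + 1**2 - 14*1) = ((1/2)*(1/3)*5)*(-31 + 1 - 14) = (5/6)*(-44) = -110/3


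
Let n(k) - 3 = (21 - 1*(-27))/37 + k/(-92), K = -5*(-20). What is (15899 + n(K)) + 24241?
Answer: 34161872/851 ≈ 40143.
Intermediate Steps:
K = 100
n(k) = 159/37 - k/92 (n(k) = 3 + ((21 - 1*(-27))/37 + k/(-92)) = 3 + ((21 + 27)*(1/37) + k*(-1/92)) = 3 + (48*(1/37) - k/92) = 3 + (48/37 - k/92) = 159/37 - k/92)
(15899 + n(K)) + 24241 = (15899 + (159/37 - 1/92*100)) + 24241 = (15899 + (159/37 - 25/23)) + 24241 = (15899 + 2732/851) + 24241 = 13532781/851 + 24241 = 34161872/851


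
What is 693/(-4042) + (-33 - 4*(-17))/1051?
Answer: -586873/4248142 ≈ -0.13815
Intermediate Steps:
693/(-4042) + (-33 - 4*(-17))/1051 = 693*(-1/4042) + (-33 + 68)*(1/1051) = -693/4042 + 35*(1/1051) = -693/4042 + 35/1051 = -586873/4248142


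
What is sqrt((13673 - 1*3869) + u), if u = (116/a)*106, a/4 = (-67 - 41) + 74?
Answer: sqrt(2807227)/17 ≈ 98.557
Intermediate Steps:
a = -136 (a = 4*((-67 - 41) + 74) = 4*(-108 + 74) = 4*(-34) = -136)
u = -1537/17 (u = (116/(-136))*106 = (116*(-1/136))*106 = -29/34*106 = -1537/17 ≈ -90.412)
sqrt((13673 - 1*3869) + u) = sqrt((13673 - 1*3869) - 1537/17) = sqrt((13673 - 3869) - 1537/17) = sqrt(9804 - 1537/17) = sqrt(165131/17) = sqrt(2807227)/17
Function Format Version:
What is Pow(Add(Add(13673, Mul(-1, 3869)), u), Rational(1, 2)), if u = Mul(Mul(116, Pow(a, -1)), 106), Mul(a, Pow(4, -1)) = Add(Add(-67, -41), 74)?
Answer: Mul(Rational(1, 17), Pow(2807227, Rational(1, 2))) ≈ 98.557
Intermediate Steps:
a = -136 (a = Mul(4, Add(Add(-67, -41), 74)) = Mul(4, Add(-108, 74)) = Mul(4, -34) = -136)
u = Rational(-1537, 17) (u = Mul(Mul(116, Pow(-136, -1)), 106) = Mul(Mul(116, Rational(-1, 136)), 106) = Mul(Rational(-29, 34), 106) = Rational(-1537, 17) ≈ -90.412)
Pow(Add(Add(13673, Mul(-1, 3869)), u), Rational(1, 2)) = Pow(Add(Add(13673, Mul(-1, 3869)), Rational(-1537, 17)), Rational(1, 2)) = Pow(Add(Add(13673, -3869), Rational(-1537, 17)), Rational(1, 2)) = Pow(Add(9804, Rational(-1537, 17)), Rational(1, 2)) = Pow(Rational(165131, 17), Rational(1, 2)) = Mul(Rational(1, 17), Pow(2807227, Rational(1, 2)))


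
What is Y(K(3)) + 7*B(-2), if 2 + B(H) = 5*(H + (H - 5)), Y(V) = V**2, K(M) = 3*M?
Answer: -248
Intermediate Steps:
B(H) = -27 + 10*H (B(H) = -2 + 5*(H + (H - 5)) = -2 + 5*(H + (-5 + H)) = -2 + 5*(-5 + 2*H) = -2 + (-25 + 10*H) = -27 + 10*H)
Y(K(3)) + 7*B(-2) = (3*3)**2 + 7*(-27 + 10*(-2)) = 9**2 + 7*(-27 - 20) = 81 + 7*(-47) = 81 - 329 = -248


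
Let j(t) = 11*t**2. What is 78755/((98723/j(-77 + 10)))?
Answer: 3888843145/98723 ≈ 39391.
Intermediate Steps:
78755/((98723/j(-77 + 10))) = 78755/((98723/((11*(-77 + 10)**2)))) = 78755/((98723/((11*(-67)**2)))) = 78755/((98723/((11*4489)))) = 78755/((98723/49379)) = 78755/((98723*(1/49379))) = 78755/(98723/49379) = 78755*(49379/98723) = 3888843145/98723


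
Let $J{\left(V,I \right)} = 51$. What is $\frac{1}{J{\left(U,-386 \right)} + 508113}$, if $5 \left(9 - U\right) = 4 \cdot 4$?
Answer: $\frac{1}{508164} \approx 1.9679 \cdot 10^{-6}$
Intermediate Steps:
$U = \frac{29}{5}$ ($U = 9 - \frac{4 \cdot 4}{5} = 9 - \frac{16}{5} = \frac{29}{5} \approx 5.8$)
$\frac{1}{J{\left(U,-386 \right)} + 508113} = \frac{1}{51 + 508113} = \frac{1}{508164}$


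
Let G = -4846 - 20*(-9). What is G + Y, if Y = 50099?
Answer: 45433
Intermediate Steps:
G = -4666 (G = -4846 + 180 = -4666)
G + Y = -4666 + 50099 = 45433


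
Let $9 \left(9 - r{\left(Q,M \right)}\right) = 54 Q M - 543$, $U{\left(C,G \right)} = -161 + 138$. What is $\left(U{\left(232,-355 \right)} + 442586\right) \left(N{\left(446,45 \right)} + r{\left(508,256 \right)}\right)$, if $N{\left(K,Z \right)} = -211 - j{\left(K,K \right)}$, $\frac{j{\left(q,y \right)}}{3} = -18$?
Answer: $-345365396167$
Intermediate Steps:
$U{\left(C,G \right)} = -23$
$j{\left(q,y \right)} = -54$ ($j{\left(q,y \right)} = 3 \left(-18\right) = -54$)
$r{\left(Q,M \right)} = \frac{208}{3} - 6 M Q$ ($r{\left(Q,M \right)} = 9 - \frac{54 Q M - 543}{9} = 9 - \frac{54 M Q - 543}{9} = 9 - \frac{-543 + 54 M Q}{9} = 9 - \left(- \frac{181}{3} + 6 M Q\right) = \frac{208}{3} - 6 M Q$)
$N{\left(K,Z \right)} = -157$ ($N{\left(K,Z \right)} = -211 - -54 = -211 + 54 = -157$)
$\left(U{\left(232,-355 \right)} + 442586\right) \left(N{\left(446,45 \right)} + r{\left(508,256 \right)}\right) = \left(-23 + 442586\right) \left(-157 + \left(\frac{208}{3} - 1536 \cdot 508\right)\right) = 442563 \left(-157 + \left(\frac{208}{3} - 780288\right)\right) = 442563 \left(-157 - \frac{2340656}{3}\right) = 442563 \left(- \frac{2341127}{3}\right) = -345365396167$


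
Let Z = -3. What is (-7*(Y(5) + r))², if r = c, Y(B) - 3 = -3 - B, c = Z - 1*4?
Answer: 7056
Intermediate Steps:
c = -7 (c = -3 - 1*4 = -3 - 4 = -7)
Y(B) = -B (Y(B) = 3 + (-3 - B) = -B)
r = -7
(-7*(Y(5) + r))² = (-7*(-1*5 - 7))² = (-7*(-5 - 7))² = (-7*(-12))² = 84² = 7056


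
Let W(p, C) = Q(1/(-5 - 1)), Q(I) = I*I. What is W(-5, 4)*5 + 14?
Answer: 509/36 ≈ 14.139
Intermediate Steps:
Q(I) = I**2
W(p, C) = 1/36 (W(p, C) = (1/(-5 - 1))**2 = (1/(-6))**2 = (-1/6)**2 = 1/36)
W(-5, 4)*5 + 14 = (1/36)*5 + 14 = 5/36 + 14 = 509/36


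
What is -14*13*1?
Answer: -182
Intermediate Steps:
-14*13*1 = -182*1 = -182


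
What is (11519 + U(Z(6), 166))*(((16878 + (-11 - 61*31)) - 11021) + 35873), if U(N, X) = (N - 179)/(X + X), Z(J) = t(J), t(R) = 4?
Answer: 38076892281/83 ≈ 4.5876e+8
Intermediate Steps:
Z(J) = 4
U(N, X) = (-179 + N)/(2*X) (U(N, X) = (-179 + N)/((2*X)) = (-179 + N)*(1/(2*X)) = (-179 + N)/(2*X))
(11519 + U(Z(6), 166))*(((16878 + (-11 - 61*31)) - 11021) + 35873) = (11519 + (1/2)*(-179 + 4)/166)*(((16878 + (-11 - 61*31)) - 11021) + 35873) = (11519 + (1/2)*(1/166)*(-175))*(((16878 + (-11 - 1891)) - 11021) + 35873) = (11519 - 175/332)*(((16878 - 1902) - 11021) + 35873) = 3824133*((14976 - 11021) + 35873)/332 = 3824133*(3955 + 35873)/332 = (3824133/332)*39828 = 38076892281/83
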